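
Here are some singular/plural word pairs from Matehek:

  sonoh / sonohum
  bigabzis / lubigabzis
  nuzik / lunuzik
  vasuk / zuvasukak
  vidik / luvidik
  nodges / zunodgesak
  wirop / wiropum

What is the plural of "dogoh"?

"dogoh" has last vowel 'o'. The stems whose last vowel is 'o' (wirop → wiropum, sonoh → sonohum) add -um.
The other patterns: stems whose last vowel is 'i' add the prefix lu-; stems whose last vowel is 'e' or 'u' add zu- … -ak around the stem.
So dogoh → dogohum.

dogohum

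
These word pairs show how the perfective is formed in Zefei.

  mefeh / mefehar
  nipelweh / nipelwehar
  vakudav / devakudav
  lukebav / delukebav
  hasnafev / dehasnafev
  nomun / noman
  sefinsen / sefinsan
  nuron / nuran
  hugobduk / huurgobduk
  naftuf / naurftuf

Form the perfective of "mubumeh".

mubumehar

mefeh and hasnafev both have last vowel 'e' yet inflect differently (mefehar, dehasnafev), so the last vowel is not what conditions the rule; the final letter is.
"mubumeh" ends in -h. The stems ending in -h (mefeh → mefehar, nipelweh → nipelwehar) add -ar.
So mubumeh → mubumehar.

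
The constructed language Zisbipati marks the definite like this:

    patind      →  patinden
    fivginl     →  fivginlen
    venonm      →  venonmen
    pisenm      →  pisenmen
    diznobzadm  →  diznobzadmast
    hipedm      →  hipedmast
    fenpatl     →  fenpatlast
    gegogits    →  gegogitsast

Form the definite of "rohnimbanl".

rohnimbanlen

"rohnimbanl" has second-to-last letter 'n'. The stems whose second-to-last letter is 'n' (patind → patinden, fivginl → fivginlen, venonm → venonmen) add -en.
The other pattern: stems whose second-to-last letter is 'd' or 't' add -ast.
So rohnimbanl → rohnimbanlen.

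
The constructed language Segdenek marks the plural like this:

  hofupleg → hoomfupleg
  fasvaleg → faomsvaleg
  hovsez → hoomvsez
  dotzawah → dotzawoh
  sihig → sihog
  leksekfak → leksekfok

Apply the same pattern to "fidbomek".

"fidbomek" has last vowel 'e'. The stems whose last vowel is 'e' (hofupleg → hoomfupleg, fasvaleg → faomsvaleg, hovsez → hoomvsez) insert -om- after the first vowel.
The other pattern: stems whose last vowel is 'a' or 'i' change the last vowel to 'o'.
So fidbomek → fiomdbomek.

fiomdbomek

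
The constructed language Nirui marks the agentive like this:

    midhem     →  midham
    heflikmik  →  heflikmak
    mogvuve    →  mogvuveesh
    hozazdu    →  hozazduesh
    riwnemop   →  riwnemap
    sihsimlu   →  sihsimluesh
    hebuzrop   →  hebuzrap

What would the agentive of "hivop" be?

"hivop" ends in a consonant. The stems ending in a consonant (heflikmik → heflikmak, riwnemop → riwnemap, hebuzrop → hebuzrap) change the last vowel to 'a'.
The other pattern: stems ending in a vowel add -esh.
So hivop → hivap.

hivap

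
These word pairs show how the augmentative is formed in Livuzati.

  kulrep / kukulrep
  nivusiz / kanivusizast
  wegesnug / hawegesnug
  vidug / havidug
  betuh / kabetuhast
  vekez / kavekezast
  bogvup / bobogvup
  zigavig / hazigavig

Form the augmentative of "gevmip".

gegevmip

wegesnug and bogvup both have last vowel 'u' yet inflect differently (hawegesnug, bobogvup), so the last vowel is not what conditions the rule; the final letter is.
"gevmip" ends in -p. The stems ending in -p (bogvup → bobogvup, kulrep → kukulrep) repeat the first consonant+vowel as a prefix.
The other patterns: stems ending in -g add the prefix ha-; stems ending in -h or -z add ka- … -ast around the stem.
So gevmip → gegevmip.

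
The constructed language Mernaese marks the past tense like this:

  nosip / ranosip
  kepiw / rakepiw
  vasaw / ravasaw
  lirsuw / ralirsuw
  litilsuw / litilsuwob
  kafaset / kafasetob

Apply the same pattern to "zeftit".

lirsuw and litilsuw both end in -w yet inflect differently (ralirsuw, litilsuwob), so the final letter is not what conditions the rule; the number of vowels is.
"zeftit" has 2 vowels. The stems with 2 vowels (lirsuw → ralirsuw, nosip → ranosip, kepiw → rakepiw) add the prefix ra-.
The other pattern: stems with 3 vowels add -ob.
So zeftit → razeftit.

razeftit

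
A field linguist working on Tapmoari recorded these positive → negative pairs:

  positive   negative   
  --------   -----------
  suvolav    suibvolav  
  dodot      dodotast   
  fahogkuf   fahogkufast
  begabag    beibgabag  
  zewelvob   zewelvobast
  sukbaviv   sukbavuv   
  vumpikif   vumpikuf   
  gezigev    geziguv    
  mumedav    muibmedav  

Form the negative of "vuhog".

vuhogast

fahogkuf and vumpikif both end in -f yet inflect differently (fahogkufast, vumpikuf), so the final letter is not what conditions the rule; the last vowel is.
"vuhog" has last vowel 'o'. The stems whose last vowel is 'o' (dodot → dodotast, zewelvob → zewelvobast) add -ast.
The other patterns: stems whose last vowel is 'a' insert -ib- after the first vowel; stems whose last vowel is 'e' or 'i' change the last vowel to 'u'.
So vuhog → vuhogast.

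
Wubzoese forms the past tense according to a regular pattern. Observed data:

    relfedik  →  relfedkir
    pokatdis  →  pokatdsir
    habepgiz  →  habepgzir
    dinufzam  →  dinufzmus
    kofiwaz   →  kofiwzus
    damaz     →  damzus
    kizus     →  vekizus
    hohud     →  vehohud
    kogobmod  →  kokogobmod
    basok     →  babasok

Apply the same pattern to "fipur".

vefipur

"fipur" has last vowel 'u'. The stems whose last vowel is 'u' (kizus → vekizus, hohud → vehohud) add the prefix ve-.
The other patterns: stems whose last vowel is 'i' delete the last vowel and add -ir; stems whose last vowel is 'a' delete the last vowel and add -us; stems whose last vowel is 'o' repeat the first consonant+vowel as a prefix.
So fipur → vefipur.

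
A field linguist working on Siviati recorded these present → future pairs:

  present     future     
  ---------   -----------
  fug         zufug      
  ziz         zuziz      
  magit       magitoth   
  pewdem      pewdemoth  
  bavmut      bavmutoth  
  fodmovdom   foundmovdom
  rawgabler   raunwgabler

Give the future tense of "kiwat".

kiwatoth

pewdem and fodmovdom both end in -m yet inflect differently (pewdemoth, foundmovdom), so the final letter is not what conditions the rule; the number of vowels is.
"kiwat" has 2 vowels. The stems with 2 vowels (magit → magitoth, pewdem → pewdemoth, bavmut → bavmutoth) add -oth.
The other patterns: stems with 1 vowel add the prefix zu-; stems with 3 vowels insert -un- after the first vowel.
So kiwat → kiwatoth.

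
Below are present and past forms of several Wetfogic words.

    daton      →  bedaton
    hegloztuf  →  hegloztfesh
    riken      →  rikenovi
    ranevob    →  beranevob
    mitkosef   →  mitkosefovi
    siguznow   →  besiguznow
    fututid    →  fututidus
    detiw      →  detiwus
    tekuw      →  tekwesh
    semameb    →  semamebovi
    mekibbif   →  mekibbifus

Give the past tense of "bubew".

tekuw and detiw both end in -w yet inflect differently (tekwesh, detiwus), so the final letter is not what conditions the rule; the last vowel is.
"bubew" has last vowel 'e'. The stems whose last vowel is 'e' (mitkosef → mitkosefovi, semameb → semamebovi, riken → rikenovi) add -ovi.
The other patterns: stems whose last vowel is 'u' delete the last vowel and add -esh; stems whose last vowel is 'i' add -us; stems whose last vowel is 'o' add the prefix be-.
So bubew → bubewovi.

bubewovi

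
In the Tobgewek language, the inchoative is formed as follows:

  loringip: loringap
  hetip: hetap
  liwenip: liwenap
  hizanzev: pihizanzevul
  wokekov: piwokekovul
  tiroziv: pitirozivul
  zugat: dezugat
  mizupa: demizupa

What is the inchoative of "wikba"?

"wikba" ends in -a. The one such stem in the data (mizupa → demizupa) adds the prefix de-, so the same rule applies.
So wikba → dewikba.

dewikba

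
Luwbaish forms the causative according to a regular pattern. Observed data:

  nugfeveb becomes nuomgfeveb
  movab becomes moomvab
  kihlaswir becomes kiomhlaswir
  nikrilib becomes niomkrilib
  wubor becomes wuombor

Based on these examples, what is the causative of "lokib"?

loomkib

Every pair shown (nugfeveb → nuomgfeveb, movab → moomvab, kihlaswir → kiomhlaswir, …) follows the same rule: insert -om- after the first vowel.
So lokib → loomkib.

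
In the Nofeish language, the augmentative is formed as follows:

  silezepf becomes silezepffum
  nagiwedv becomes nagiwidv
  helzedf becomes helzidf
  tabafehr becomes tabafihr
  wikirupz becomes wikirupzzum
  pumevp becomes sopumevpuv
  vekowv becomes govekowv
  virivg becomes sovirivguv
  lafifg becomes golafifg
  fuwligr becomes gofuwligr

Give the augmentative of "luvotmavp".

helzedf and silezepf both end in -f yet inflect differently (helzidf, silezepffum), so the final letter is not what conditions the rule; the second-to-last letter is.
"luvotmavp" has second-to-last letter 'v'. The stems whose second-to-last letter is 'v' (pumevp → sopumevpuv, virivg → sovirivguv) add so- … -uv around the stem.
The other patterns: stems whose second-to-last letter is 'd' or 'h' change the last vowel to 'i'; stems whose second-to-last letter is 'p' double the final consonant and add -um; stems whose second-to-last letter is 'f', 'g' or 'w' add the prefix go-.
So luvotmavp → soluvotmavpuv.

soluvotmavpuv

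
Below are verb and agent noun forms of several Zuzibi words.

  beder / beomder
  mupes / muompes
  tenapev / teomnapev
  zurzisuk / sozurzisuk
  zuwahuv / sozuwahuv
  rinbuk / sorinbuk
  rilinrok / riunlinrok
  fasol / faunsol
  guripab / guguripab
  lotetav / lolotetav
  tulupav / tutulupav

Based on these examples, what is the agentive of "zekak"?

zezekak

tenapev and zuwahuv both end in -v yet inflect differently (teomnapev, sozuwahuv), so the final letter is not what conditions the rule; the last vowel is.
"zekak" has last vowel 'a'. The stems whose last vowel is 'a' (guripab → guguripab, lotetav → lolotetav, tulupav → tutulupav) repeat the first consonant+vowel as a prefix.
The other patterns: stems whose last vowel is 'e' insert -om- after the first vowel; stems whose last vowel is 'u' add the prefix so-; stems whose last vowel is 'o' insert -un- after the first vowel.
So zekak → zezekak.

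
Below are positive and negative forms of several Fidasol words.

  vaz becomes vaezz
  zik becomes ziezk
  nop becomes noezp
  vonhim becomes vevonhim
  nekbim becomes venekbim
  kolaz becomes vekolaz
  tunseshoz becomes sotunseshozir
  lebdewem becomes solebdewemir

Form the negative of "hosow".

vehosow

vaz and kolaz both end in -z yet inflect differently (vaezz, vekolaz), so the final letter is not what conditions the rule; the number of vowels is.
"hosow" has 2 vowels. The stems with 2 vowels (vonhim → vevonhim, nekbim → venekbim, kolaz → vekolaz) add the prefix ve-.
So hosow → vehosow.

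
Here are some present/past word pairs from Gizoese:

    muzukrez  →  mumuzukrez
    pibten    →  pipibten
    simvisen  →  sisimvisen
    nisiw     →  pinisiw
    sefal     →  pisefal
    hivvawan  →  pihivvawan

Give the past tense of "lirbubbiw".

pilirbubbiw

simvisen and hivvawan both end in -n yet inflect differently (sisimvisen, pihivvawan), so the final letter is not what conditions the rule; the last vowel is.
"lirbubbiw" has last vowel 'i'. The one such stem in the data (nisiw → pinisiw) adds the prefix pi-, so the same rule applies.
The other pattern: stems whose last vowel is 'e' repeat the first consonant+vowel as a prefix.
So lirbubbiw → pilirbubbiw.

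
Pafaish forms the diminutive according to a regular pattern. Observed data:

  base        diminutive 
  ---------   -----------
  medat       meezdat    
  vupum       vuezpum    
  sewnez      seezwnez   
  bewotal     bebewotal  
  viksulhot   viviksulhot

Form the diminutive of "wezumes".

medat and viksulhot both end in -t yet inflect differently (meezdat, viviksulhot), so the final letter is not what conditions the rule; the number of vowels is.
"wezumes" has 3 vowels. The stems with 3 vowels (bewotal → bebewotal, viksulhot → viviksulhot) repeat the first consonant+vowel as a prefix.
The other pattern: stems with 2 vowels insert -ez- after the first vowel.
So wezumes → wewezumes.

wewezumes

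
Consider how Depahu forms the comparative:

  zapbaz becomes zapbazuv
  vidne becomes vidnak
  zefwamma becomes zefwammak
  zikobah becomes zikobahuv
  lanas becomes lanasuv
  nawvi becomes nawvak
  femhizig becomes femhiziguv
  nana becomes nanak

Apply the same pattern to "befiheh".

nawvi and femhizig both have last vowel 'i' yet inflect differently (nawvak, femhiziguv), so the last vowel is not what conditions the rule; whether the stem ends in a vowel or a consonant is.
"befiheh" ends in a consonant. The stems ending in a consonant (femhizig → femhiziguv, lanas → lanasuv, zapbaz → zapbazuv) add -uv.
The other pattern: stems ending in a vowel drop the final letter and add -ak.
So befiheh → befihehuv.

befihehuv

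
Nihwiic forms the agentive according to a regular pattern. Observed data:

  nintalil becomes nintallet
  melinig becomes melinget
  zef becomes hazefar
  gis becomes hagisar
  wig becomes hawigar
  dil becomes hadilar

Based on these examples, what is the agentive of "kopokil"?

"kopokil" has 3 vowels. The stems with 3 vowels (nintalil → nintallet, melinig → melinget) delete the last vowel and add -et.
So kopokil → kopoklet.

kopoklet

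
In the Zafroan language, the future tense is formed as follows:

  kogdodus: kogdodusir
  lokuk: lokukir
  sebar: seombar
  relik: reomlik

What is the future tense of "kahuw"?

kahuwir

"kahuw" has last vowel 'u'. The stems whose last vowel is 'u' (kogdodus → kogdodusir, lokuk → lokukir) add -ir.
The other pattern: stems whose last vowel is 'a' or 'i' insert -om- after the first vowel.
So kahuw → kahuwir.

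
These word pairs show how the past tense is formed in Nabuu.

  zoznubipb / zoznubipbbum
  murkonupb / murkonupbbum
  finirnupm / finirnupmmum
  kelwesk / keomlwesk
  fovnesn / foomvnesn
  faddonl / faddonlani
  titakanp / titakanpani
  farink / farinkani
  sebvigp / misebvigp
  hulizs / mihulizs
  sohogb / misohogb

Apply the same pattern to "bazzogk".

mibazzogk

"bazzogk" has second-to-last letter 'g'. The stems whose second-to-last letter is 'g' (sebvigp → misebvigp, sohogb → misohogb) add the prefix mi-.
The other patterns: stems whose second-to-last letter is 'p' double the final consonant and add -um; stems whose second-to-last letter is 's' insert -om- after the first vowel; stems whose second-to-last letter is 'n' add -ani.
So bazzogk → mibazzogk.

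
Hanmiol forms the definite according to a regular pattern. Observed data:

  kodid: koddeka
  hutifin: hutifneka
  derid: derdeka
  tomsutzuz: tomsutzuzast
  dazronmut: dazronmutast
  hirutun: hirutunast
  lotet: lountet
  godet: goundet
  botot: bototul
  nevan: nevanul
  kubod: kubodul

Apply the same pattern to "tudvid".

hutifin and hirutun both end in -n yet inflect differently (hutifneka, hirutunast), so the final letter is not what conditions the rule; the last vowel is.
"tudvid" has last vowel 'i'. The stems whose last vowel is 'i' (kodid → koddeka, hutifin → hutifneka, derid → derdeka) delete the last vowel and add -eka.
So tudvid → tudvdeka.

tudvdeka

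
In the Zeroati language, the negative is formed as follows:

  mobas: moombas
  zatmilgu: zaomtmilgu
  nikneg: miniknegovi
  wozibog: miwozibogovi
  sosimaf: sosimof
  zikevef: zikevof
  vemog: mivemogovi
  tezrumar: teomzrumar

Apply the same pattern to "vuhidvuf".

vuhidvof

zikevef and nikneg both have last vowel 'e' yet inflect differently (zikevof, miniknegovi), so the last vowel is not what conditions the rule; the final letter is.
"vuhidvuf" ends in -f. The stems ending in -f (sosimaf → sosimof, zikevef → zikevof) change the last vowel to 'o'.
So vuhidvuf → vuhidvof.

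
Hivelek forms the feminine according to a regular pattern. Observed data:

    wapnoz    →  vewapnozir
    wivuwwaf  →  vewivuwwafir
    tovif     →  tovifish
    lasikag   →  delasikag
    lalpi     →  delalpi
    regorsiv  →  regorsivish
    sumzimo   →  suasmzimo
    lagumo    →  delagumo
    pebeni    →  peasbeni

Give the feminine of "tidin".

"tidin" begins with t-. The one such stem in the data (tovif → tovifish) adds -ish, so the same rule applies.
So tidin → tidinish.

tidinish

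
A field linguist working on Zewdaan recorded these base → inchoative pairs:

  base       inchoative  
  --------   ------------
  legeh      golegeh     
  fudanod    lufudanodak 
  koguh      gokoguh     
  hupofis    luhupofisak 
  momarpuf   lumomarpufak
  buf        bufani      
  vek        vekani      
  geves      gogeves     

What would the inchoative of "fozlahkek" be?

lufozlahkekak

buf and momarpuf both end in -f yet inflect differently (bufani, lumomarpufak), so the final letter is not what conditions the rule; the number of vowels is.
"fozlahkek" has 3 vowels. The stems with 3 vowels (momarpuf → lumomarpufak, hupofis → luhupofisak, fudanod → lufudanodak) add lu- … -ak around the stem.
The other patterns: stems with 1 vowel add -ani; stems with 2 vowels add the prefix go-.
So fozlahkek → lufozlahkekak.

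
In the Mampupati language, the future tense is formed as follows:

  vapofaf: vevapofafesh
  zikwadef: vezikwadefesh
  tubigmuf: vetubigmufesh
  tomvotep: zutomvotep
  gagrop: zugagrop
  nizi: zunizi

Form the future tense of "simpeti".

"simpeti" ends in -i. The one such stem in the data (nizi → zunizi) adds the prefix zu-, so the same rule applies.
So simpeti → zusimpeti.

zusimpeti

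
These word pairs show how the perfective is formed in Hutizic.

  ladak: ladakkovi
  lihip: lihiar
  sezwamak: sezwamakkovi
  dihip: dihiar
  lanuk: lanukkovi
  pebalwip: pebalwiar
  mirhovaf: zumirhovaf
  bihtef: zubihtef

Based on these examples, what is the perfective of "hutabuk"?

hutabukkovi

"hutabuk" ends in -k. The stems ending in -k (sezwamak → sezwamakkovi, lanuk → lanukkovi, ladak → ladakkovi) double the final consonant and add -ovi.
The other patterns: stems ending in -f add the prefix zu-; stems ending in -p drop the final letter and add -ar.
So hutabuk → hutabukkovi.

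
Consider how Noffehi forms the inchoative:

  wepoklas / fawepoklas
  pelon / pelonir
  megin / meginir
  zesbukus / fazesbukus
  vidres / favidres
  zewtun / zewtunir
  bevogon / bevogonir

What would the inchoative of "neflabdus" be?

zewtun and zesbukus both have last vowel 'u' yet inflect differently (zewtunir, fazesbukus), so the last vowel is not what conditions the rule; the final letter is.
"neflabdus" ends in -s. The stems ending in -s (zesbukus → fazesbukus, wepoklas → fawepoklas, vidres → favidres) add the prefix fa-.
So neflabdus → faneflabdus.

faneflabdus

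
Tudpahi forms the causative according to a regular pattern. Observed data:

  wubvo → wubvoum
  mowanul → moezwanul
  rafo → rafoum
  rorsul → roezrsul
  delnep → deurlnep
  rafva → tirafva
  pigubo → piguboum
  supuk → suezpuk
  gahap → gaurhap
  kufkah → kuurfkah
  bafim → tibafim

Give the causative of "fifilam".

tififilam

"fifilam" ends in -m. The one such stem in the data (bafim → tibafim) adds the prefix ti-, so the same rule applies.
The other patterns: stems ending in -k or -l insert -ez- after the first vowel; stems ending in -o add -um; stems ending in -h or -p insert -ur- after the first vowel.
So fifilam → tififilam.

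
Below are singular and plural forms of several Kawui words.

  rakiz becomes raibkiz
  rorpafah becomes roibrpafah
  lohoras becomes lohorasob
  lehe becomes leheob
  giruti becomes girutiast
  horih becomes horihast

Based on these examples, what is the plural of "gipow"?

rorpafah and horih both end in -h yet inflect differently (roibrpafah, horihast), so the final letter is not what conditions the rule; the first letter is.
"gipow" begins with g-. The one such stem in the data (giruti → girutiast) adds -ast, so the same rule applies.
So gipow → gipowast.

gipowast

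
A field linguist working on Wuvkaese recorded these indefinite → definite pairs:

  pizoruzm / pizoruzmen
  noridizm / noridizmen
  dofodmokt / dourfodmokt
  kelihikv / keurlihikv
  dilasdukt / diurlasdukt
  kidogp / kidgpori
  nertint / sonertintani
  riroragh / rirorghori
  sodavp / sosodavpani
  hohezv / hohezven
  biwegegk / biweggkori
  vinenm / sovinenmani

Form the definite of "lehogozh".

hohezv and kelihikv both end in -v yet inflect differently (hohezven, keurlihikv), so the final letter is not what conditions the rule; the second-to-last letter is.
"lehogozh" has second-to-last letter 'z'. The stems whose second-to-last letter is 'z' (pizoruzm → pizoruzmen, noridizm → noridizmen, hohezv → hohezven) add -en.
So lehogozh → lehogozhen.

lehogozhen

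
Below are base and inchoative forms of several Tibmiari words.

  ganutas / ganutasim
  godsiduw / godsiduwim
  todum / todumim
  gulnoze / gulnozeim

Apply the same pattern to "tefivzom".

Every pair shown (ganutas → ganutasim, godsiduw → godsiduwim, todum → todumim, …) follows the same rule: add -im.
So tefivzom → tefivzomim.

tefivzomim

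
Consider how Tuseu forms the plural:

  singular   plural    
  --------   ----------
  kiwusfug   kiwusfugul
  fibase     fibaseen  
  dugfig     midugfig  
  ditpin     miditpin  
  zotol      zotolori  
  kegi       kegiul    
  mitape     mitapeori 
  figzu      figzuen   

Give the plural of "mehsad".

"mehsad" begins with m-. The one such stem in the data (mitape → mitapeori) adds -ori, so the same rule applies.
The other patterns: stems beginning with d- add the prefix mi-; stems beginning with k- add -ul; stems beginning with f- add -en.
So mehsad → mehsadori.

mehsadori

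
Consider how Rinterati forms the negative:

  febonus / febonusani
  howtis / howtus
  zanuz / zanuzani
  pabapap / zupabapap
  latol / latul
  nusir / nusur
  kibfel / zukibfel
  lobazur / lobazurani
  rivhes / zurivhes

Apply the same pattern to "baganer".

zubaganer

febonus and howtis both end in -s yet inflect differently (febonusani, howtus), so the final letter is not what conditions the rule; the last vowel is.
"baganer" has last vowel 'e'. The stems whose last vowel is 'e' (rivhes → zurivhes, kibfel → zukibfel) add the prefix zu-.
So baganer → zubaganer.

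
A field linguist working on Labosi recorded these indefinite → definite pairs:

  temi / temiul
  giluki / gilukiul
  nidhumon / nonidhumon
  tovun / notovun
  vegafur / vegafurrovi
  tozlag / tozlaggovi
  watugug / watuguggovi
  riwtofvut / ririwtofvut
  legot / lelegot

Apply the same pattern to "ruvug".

ruvuggovi

"ruvug" ends in -g. The stems ending in -g (tozlag → tozlaggovi, watugug → watuguggovi) double the final consonant and add -ovi.
The other patterns: stems ending in -i add -ul; stems ending in -n add the prefix no-; stems ending in -t repeat the first consonant+vowel as a prefix.
So ruvug → ruvuggovi.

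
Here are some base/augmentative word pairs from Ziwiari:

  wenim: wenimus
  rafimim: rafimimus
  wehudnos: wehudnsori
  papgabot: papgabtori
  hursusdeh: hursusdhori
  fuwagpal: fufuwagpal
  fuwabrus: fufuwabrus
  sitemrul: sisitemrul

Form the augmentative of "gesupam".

wehudnos and fuwabrus both end in -s yet inflect differently (wehudnsori, fufuwabrus), so the final letter is not what conditions the rule; the last vowel is.
"gesupam" has last vowel 'a'. The one such stem in the data (fuwagpal → fufuwagpal) repeats the first consonant+vowel as a prefix (as do fuwabrus, sitemrul), so the same rule applies.
The other patterns: stems whose last vowel is 'i' add -us; stems whose last vowel is 'e' or 'o' delete the last vowel and add -ori.
So gesupam → gegesupam.

gegesupam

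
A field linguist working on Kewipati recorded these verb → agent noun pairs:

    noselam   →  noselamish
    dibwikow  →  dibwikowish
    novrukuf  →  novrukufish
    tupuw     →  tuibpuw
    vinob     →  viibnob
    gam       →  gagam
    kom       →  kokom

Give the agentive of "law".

gam and noselam both end in -m yet inflect differently (gagam, noselamish), so the final letter is not what conditions the rule; the number of vowels is.
"law" has 1 vowel. The stems with 1 vowel (gam → gagam, kom → kokom) repeat the first consonant+vowel as a prefix.
The other patterns: stems with 2 vowels insert -ib- after the first vowel; stems with 3 vowels add -ish.
So law → lalaw.

lalaw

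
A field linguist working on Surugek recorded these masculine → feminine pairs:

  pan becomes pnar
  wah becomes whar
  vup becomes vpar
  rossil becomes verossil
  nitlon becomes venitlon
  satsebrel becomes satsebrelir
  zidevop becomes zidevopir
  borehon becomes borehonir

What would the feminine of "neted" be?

"neted" has 2 vowels. The stems with 2 vowels (rossil → verossil, nitlon → venitlon) add the prefix ve-.
So neted → veneted.

veneted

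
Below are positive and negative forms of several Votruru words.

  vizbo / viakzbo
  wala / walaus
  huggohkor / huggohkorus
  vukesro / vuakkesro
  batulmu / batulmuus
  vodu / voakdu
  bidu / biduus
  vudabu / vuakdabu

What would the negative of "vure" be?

vodu and batulmu both end in -u yet inflect differently (voakdu, batulmuus), so the final letter is not what conditions the rule; the first letter is.
"vure" begins with v-. The stems beginning with v- (vodu → voakdu, vudabu → vuakdabu, vukesro → vuakkesro) insert -ak- after the first vowel.
So vure → vuakre.

vuakre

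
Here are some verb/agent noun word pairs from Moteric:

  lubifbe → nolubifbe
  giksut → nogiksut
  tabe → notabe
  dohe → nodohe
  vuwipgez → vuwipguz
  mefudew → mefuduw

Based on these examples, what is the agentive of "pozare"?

"pozare" ends in -e. The stems ending in -e (lubifbe → nolubifbe, tabe → notabe, dohe → nodohe) add the prefix no-.
The other pattern: stems ending in -w or -z change the last vowel to 'u'.
So pozare → nopozare.

nopozare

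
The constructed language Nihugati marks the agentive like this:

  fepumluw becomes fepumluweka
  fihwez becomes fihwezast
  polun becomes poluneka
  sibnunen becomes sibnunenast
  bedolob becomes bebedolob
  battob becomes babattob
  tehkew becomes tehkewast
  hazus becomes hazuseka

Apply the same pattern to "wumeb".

wumebast

"wumeb" has last vowel 'e'. The stems whose last vowel is 'e' (fihwez → fihwezast, tehkew → tehkewast, sibnunen → sibnunenast) add -ast.
The other patterns: stems whose last vowel is 'o' repeat the first consonant+vowel as a prefix; stems whose last vowel is 'u' add -eka.
So wumeb → wumebast.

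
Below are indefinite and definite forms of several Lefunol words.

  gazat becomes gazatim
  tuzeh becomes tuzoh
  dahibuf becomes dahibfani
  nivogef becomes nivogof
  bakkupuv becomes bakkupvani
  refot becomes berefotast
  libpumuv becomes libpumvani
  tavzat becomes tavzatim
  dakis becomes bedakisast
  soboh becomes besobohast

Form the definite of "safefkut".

"safefkut" has last vowel 'u'. The stems whose last vowel is 'u' (bakkupuv → bakkupvani, libpumuv → libpumvani, dahibuf → dahibfani) delete the last vowel and add -ani.
The other patterns: stems whose last vowel is 'a' add -im; stems whose last vowel is 'e' change the last vowel to 'o'; stems whose last vowel is 'i' or 'o' add be- … -ast around the stem.
So safefkut → safefktani.

safefktani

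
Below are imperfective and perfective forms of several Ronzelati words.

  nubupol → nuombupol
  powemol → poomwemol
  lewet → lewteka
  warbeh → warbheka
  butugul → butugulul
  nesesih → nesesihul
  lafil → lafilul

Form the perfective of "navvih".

"navvih" has last vowel 'i'. The stems whose last vowel is 'i' (nesesih → nesesihul, lafil → lafilul) add -ul.
The other patterns: stems whose last vowel is 'o' insert -om- after the first vowel; stems whose last vowel is 'e' delete the last vowel and add -eka.
So navvih → navvihul.

navvihul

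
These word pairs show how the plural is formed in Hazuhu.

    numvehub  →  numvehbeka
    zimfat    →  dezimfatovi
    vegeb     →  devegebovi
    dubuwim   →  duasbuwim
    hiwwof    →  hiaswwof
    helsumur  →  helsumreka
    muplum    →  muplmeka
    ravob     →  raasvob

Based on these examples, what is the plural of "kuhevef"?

vegeb and numvehub both end in -b yet inflect differently (devegebovi, numvehbeka), so the final letter is not what conditions the rule; the last vowel is.
"kuhevef" has last vowel 'e'. The one such stem in the data (vegeb → devegebovi) adds de- … -ovi around the stem, so the same rule applies.
The other patterns: stems whose last vowel is 'u' delete the last vowel and add -eka; stems whose last vowel is 'i' or 'o' insert -as- after the first vowel.
So kuhevef → dekuhevefovi.

dekuhevefovi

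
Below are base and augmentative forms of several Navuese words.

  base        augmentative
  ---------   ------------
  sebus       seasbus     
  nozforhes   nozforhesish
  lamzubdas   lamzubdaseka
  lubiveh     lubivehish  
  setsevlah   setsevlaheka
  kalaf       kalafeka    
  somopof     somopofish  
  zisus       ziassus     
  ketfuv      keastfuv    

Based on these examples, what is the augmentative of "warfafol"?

warfafolish

lamzubdas and zisus both end in -s yet inflect differently (lamzubdaseka, ziassus), so the final letter is not what conditions the rule; the last vowel is.
"warfafol" has last vowel 'o'. The one such stem in the data (somopof → somopofish) adds -ish, so the same rule applies.
The other patterns: stems whose last vowel is 'a' add -eka; stems whose last vowel is 'u' insert -as- after the first vowel.
So warfafol → warfafolish.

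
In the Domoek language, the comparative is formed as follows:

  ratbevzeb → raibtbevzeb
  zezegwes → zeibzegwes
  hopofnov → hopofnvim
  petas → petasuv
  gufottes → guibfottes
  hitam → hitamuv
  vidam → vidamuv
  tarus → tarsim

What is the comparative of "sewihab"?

petas and gufottes both end in -s yet inflect differently (petasuv, guibfottes), so the final letter is not what conditions the rule; the last vowel is.
"sewihab" has last vowel 'a'. The stems whose last vowel is 'a' (vidam → vidamuv, petas → petasuv, hitam → hitamuv) add -uv.
So sewihab → sewihabuv.

sewihabuv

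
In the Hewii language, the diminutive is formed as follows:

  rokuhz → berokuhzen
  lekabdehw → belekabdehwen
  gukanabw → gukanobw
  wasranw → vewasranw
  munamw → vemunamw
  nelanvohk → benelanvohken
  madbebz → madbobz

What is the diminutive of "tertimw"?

gukanabw and lekabdehw both end in -w yet inflect differently (gukanobw, belekabdehwen), so the final letter is not what conditions the rule; the second-to-last letter is.
"tertimw" has second-to-last letter 'm'. The one such stem in the data (munamw → vemunamw) adds the prefix ve-, so the same rule applies.
So tertimw → vetertimw.

vetertimw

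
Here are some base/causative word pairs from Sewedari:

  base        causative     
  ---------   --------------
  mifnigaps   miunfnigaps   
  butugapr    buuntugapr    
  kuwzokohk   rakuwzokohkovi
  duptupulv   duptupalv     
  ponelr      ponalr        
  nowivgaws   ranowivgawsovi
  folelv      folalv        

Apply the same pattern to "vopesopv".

"vopesopv" has second-to-last letter 'p'. The stems whose second-to-last letter is 'p' (mifnigaps → miunfnigaps, butugapr → buuntugapr) insert -un- after the first vowel.
So vopesopv → vounpesopv.

vounpesopv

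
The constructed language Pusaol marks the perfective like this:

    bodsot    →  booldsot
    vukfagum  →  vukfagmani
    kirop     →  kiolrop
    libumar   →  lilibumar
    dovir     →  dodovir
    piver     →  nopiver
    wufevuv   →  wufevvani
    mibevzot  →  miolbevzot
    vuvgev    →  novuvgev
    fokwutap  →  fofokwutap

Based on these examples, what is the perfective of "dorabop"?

wufevuv and vuvgev both end in -v yet inflect differently (wufevvani, novuvgev), so the final letter is not what conditions the rule; the last vowel is.
"dorabop" has last vowel 'o'. The stems whose last vowel is 'o' (mibevzot → miolbevzot, kirop → kiolrop, bodsot → booldsot) insert -ol- after the first vowel.
The other patterns: stems whose last vowel is 'u' delete the last vowel and add -ani; stems whose last vowel is 'e' add the prefix no-; stems whose last vowel is 'a' or 'i' repeat the first consonant+vowel as a prefix.
So dorabop → doolrabop.

doolrabop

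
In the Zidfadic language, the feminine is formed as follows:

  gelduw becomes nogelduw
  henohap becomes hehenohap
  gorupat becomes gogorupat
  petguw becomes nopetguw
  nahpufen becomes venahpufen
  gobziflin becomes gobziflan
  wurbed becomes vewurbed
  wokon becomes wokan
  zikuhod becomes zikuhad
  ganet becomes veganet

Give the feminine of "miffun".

nomiffun

gorupat and ganet both end in -t yet inflect differently (gogorupat, veganet), so the final letter is not what conditions the rule; the last vowel is.
"miffun" has last vowel 'u'. The stems whose last vowel is 'u' (petguw → nopetguw, gelduw → nogelduw) add the prefix no-.
So miffun → nomiffun.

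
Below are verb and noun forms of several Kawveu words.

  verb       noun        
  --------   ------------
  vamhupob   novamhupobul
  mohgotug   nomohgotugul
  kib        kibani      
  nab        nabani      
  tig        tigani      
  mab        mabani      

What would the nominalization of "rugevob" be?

norugevobul

vamhupob and kib both end in -b yet inflect differently (novamhupobul, kibani), so the final letter is not what conditions the rule; the number of vowels is.
"rugevob" has 3 vowels. The stems with 3 vowels (vamhupob → novamhupobul, mohgotug → nomohgotugul) add no- … -ul around the stem.
So rugevob → norugevobul.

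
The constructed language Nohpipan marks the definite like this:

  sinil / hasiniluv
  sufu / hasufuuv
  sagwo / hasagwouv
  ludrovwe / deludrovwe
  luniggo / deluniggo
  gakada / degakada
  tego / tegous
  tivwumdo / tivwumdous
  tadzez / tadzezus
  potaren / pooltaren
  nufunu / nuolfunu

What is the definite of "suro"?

sagwo and luniggo both end in -o yet inflect differently (hasagwouv, deluniggo), so the final letter is not what conditions the rule; the first letter is.
"suro" begins with s-. The stems beginning with s- (sinil → hasiniluv, sufu → hasufuuv, sagwo → hasagwouv) add ha- … -uv around the stem.
So suro → hasurouv.

hasurouv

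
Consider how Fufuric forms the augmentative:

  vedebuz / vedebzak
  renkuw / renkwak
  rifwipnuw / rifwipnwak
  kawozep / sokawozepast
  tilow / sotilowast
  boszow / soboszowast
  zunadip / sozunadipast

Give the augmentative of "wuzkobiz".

sowuzkobizast

"wuzkobiz" has last vowel 'i'. The one such stem in the data (zunadip → sozunadipast) adds so- … -ast around the stem, so the same rule applies.
So wuzkobiz → sowuzkobizast.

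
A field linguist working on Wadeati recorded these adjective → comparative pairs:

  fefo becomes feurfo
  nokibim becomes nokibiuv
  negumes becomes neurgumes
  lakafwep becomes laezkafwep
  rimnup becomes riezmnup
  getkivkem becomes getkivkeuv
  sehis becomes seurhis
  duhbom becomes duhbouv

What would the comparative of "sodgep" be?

"sodgep" ends in -p. The stems ending in -p (lakafwep → laezkafwep, rimnup → riezmnup) insert -ez- after the first vowel.
So sodgep → soezdgep.

soezdgep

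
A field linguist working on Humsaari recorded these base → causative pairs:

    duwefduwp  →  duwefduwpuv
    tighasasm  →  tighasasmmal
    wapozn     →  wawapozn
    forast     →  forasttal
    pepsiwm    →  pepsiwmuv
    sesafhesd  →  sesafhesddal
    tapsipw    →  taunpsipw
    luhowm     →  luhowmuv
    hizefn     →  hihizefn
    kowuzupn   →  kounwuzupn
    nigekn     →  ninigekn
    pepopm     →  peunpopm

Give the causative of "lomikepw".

lounmikepw

pepopm and luhowm both end in -m yet inflect differently (peunpopm, luhowmuv), so the final letter is not what conditions the rule; the second-to-last letter is.
"lomikepw" has second-to-last letter 'p'. The stems whose second-to-last letter is 'p' (kowuzupn → kounwuzupn, tapsipw → taunpsipw, pepopm → peunpopm) insert -un- after the first vowel.
So lomikepw → lounmikepw.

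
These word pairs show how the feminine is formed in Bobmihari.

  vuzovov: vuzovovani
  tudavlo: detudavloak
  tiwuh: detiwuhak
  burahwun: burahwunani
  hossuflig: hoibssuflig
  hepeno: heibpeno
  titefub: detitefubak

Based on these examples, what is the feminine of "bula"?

bulaani

tudavlo and hepeno both end in -o yet inflect differently (detudavloak, heibpeno), so the final letter is not what conditions the rule; the first letter is.
"bula" begins with b-. The one such stem in the data (burahwun → burahwunani) adds -ani, so the same rule applies.
The other patterns: stems beginning with t- add de- … -ak around the stem; stems beginning with h- insert -ib- after the first vowel.
So bula → bulaani.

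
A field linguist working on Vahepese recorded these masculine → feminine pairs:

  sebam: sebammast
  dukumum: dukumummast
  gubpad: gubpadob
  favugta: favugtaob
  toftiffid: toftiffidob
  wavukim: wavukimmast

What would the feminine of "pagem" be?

pagemmast

wavukim and toftiffid both have last vowel 'i' yet inflect differently (wavukimmast, toftiffidob), so the last vowel is not what conditions the rule; the final letter is.
"pagem" ends in -m. The stems ending in -m (sebam → sebammast, dukumum → dukumummast, wavukim → wavukimmast) double the final consonant and add -ast.
So pagem → pagemmast.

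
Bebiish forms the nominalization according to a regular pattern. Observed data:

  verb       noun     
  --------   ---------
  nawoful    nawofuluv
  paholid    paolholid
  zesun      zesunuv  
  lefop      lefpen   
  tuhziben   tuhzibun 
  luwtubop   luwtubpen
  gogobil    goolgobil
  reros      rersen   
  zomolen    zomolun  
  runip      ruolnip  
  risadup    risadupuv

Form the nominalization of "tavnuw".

tavnuwuv

risadup and runip both end in -p yet inflect differently (risadupuv, ruolnip), so the final letter is not what conditions the rule; the last vowel is.
"tavnuw" has last vowel 'u'. The stems whose last vowel is 'u' (risadup → risadupuv, nawoful → nawofuluv, zesun → zesunuv) add -uv.
So tavnuw → tavnuwuv.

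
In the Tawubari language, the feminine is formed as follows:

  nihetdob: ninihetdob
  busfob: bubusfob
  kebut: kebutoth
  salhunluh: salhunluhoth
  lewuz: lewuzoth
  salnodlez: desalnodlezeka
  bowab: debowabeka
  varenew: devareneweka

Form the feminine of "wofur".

wofuroth

"wofur" has last vowel 'u'. The stems whose last vowel is 'u' (kebut → kebutoth, salhunluh → salhunluhoth, lewuz → lewuzoth) add -oth.
So wofur → wofuroth.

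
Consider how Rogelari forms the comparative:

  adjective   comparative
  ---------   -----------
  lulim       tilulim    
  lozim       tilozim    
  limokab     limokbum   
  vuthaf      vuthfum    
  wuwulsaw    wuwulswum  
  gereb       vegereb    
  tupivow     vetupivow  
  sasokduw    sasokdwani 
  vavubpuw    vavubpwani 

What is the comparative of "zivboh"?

vezivboh

limokab and gereb both end in -b yet inflect differently (limokbum, vegereb), so the final letter is not what conditions the rule; the last vowel is.
"zivboh" has last vowel 'o'. The one such stem in the data (tupivow → vetupivow) adds the prefix ve-, so the same rule applies.
The other patterns: stems whose last vowel is 'i' add the prefix ti-; stems whose last vowel is 'a' delete the last vowel and add -um; stems whose last vowel is 'u' delete the last vowel and add -ani.
So zivboh → vezivboh.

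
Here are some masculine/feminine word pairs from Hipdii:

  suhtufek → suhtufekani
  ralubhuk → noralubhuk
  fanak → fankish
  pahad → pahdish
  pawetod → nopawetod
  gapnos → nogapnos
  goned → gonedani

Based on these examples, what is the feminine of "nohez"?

nohezani

"nohez" has last vowel 'e'. The stems whose last vowel is 'e' (goned → gonedani, suhtufek → suhtufekani) add -ani.
So nohez → nohezani.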